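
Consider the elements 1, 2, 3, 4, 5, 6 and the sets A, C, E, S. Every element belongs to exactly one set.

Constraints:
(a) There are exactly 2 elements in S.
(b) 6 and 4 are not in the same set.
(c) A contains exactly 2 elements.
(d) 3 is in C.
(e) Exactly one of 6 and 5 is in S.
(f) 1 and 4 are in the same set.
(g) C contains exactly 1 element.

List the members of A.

From (d): 3 ∈ C.
(g): C already has 1, so the rest are out.
Suppose 1 ∉ A: no assignment then satisfies all the clues, so 1 ∈ A.

A = {1, 4}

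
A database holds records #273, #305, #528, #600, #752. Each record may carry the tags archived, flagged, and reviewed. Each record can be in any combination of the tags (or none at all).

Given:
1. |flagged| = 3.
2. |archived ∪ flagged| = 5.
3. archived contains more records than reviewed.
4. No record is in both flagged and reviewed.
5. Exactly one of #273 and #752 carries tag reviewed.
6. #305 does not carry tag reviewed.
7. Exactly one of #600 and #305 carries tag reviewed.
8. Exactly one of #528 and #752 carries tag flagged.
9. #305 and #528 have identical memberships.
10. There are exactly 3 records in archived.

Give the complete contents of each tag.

archived = {#273, #600, #752}; flagged = {#273, #305, #528}; reviewed = {#600, #752}

From (6): #305 ∉ reviewed.
(7) (exactly one): #600 ∈ reviewed.
(9): #528 matches #305: #528 ∉ reviewed.
(4) (disjoint): #600 ∉ flagged.
Suppose #273 ∉ archived: no assignment then satisfies all the clues, so #273 ∈ archived.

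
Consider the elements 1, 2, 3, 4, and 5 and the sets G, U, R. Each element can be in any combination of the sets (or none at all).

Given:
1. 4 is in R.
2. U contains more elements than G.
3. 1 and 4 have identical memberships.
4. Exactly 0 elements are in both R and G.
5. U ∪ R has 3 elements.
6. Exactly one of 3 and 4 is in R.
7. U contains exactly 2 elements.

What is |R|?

3

From (1): 4 ∈ R.
(3): 1 matches 4: 1 ∈ R.
(6) (exactly one): 3 ∉ R.
Suppose 1 ∈ G: no assignment then satisfies all the clues, so 1 ∉ G.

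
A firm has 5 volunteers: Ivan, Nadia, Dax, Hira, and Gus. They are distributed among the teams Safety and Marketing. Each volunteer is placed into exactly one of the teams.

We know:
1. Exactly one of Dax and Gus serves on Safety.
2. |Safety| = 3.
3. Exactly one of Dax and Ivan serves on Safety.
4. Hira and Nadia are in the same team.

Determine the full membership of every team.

Safety = {Dax, Hira, Nadia}; Marketing = {Gus, Ivan}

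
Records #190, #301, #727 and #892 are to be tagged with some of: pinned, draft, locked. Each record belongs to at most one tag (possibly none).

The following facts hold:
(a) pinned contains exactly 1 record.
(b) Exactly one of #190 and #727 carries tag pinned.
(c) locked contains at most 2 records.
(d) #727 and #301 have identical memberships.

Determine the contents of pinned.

pinned = {#190}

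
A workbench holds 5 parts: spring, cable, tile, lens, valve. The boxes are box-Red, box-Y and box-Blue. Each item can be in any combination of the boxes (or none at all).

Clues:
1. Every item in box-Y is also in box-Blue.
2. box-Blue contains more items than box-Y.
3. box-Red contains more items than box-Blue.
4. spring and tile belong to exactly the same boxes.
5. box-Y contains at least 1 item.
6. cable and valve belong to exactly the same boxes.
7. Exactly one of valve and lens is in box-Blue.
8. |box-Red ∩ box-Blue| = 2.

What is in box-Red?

box-Red = {cable, spring, tile, valve}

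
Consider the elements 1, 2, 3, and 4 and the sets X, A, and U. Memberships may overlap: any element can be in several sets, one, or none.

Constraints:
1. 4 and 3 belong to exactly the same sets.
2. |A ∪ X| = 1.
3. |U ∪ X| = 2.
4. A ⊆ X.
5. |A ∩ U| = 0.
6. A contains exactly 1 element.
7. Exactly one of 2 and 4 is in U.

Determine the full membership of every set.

X = {1}; A = {1}; U = {2}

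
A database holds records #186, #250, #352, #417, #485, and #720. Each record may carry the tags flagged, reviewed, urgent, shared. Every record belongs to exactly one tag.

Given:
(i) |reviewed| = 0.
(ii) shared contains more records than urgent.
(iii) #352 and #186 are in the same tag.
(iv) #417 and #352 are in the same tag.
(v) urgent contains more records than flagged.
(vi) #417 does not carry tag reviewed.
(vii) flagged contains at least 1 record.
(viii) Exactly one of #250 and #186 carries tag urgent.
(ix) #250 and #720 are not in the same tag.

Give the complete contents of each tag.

flagged = {#720}; reviewed = {}; urgent = {#250, #485}; shared = {#186, #352, #417}

From (vi): #417 ∉ reviewed.
(i): reviewed already has 0, so the rest are out.
Suppose #186 ∈ flagged: no assignment then satisfies all the clues, so #186 ∉ flagged.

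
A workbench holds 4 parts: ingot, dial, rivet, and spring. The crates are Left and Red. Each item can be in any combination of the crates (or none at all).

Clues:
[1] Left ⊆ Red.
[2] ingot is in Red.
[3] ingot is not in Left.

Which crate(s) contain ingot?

ingot: Red

From (2): ingot ∈ Red.
From (3): ingot ∉ Left.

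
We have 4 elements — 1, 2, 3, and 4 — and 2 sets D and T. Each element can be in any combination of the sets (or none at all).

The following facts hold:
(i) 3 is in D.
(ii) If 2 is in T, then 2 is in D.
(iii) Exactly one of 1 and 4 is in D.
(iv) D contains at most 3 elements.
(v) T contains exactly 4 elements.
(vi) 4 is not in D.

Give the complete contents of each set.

D = {1, 2, 3}; T = {1, 2, 3, 4}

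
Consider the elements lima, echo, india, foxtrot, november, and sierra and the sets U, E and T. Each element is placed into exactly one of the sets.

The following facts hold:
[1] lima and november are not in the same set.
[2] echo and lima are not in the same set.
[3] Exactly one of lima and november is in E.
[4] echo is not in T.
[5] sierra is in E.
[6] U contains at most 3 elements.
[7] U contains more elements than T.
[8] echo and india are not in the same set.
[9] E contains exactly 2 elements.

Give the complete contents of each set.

U = {echo, foxtrot, november}; E = {lima, sierra}; T = {india}

From (4): echo ∉ T.
From (5): sierra ∈ E.
Suppose lima ∈ U: no assignment then satisfies all the clues, so lima ∉ U.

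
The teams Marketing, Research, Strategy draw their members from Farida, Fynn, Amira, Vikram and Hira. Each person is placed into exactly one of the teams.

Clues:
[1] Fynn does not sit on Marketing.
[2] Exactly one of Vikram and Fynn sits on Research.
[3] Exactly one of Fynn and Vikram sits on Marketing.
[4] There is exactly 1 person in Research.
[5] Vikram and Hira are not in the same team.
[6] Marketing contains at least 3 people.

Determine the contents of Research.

From (1): Fynn ∉ Marketing.
(3) (exactly one): Vikram ∈ Marketing.
(5): Hira ∉ Marketing.
(6): only 3 candidates remain for Marketing, so all are in.
(2) (exactly one): Fynn ∈ Research.
(4): Research already has 1, so the rest are out.
Only one team left: Hira ∈ Strategy.

Research = {Fynn}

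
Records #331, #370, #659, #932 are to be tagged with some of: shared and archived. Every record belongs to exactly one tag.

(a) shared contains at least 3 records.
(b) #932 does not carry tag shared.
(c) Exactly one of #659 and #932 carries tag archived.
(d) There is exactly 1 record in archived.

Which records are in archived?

archived = {#932}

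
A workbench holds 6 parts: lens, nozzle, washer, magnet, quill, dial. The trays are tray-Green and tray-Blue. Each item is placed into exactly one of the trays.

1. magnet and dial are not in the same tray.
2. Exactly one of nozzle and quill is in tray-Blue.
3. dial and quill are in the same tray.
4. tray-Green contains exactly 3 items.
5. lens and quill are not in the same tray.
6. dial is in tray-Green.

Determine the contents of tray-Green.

tray-Green = {dial, quill, washer}

From (6): dial ∈ tray-Green.
(1): magnet ∉ tray-Green.
(3): quill matches dial: quill ∈ tray-Green.
(5): lens ∉ tray-Green.
Only one tray left: lens ∈ tray-Blue.
Only one tray left: magnet ∈ tray-Blue.
(2) (exactly one): nozzle ∈ tray-Blue.
(4): only 3 candidates remain for tray-Green, so all are in.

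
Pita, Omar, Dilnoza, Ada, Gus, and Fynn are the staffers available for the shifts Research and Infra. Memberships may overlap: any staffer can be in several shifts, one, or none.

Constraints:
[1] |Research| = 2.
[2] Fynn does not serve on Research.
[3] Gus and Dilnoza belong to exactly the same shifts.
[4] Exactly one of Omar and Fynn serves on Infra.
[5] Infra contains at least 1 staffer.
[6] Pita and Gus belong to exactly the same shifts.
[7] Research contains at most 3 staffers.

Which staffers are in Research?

From (2): Fynn ∉ Research.
Suppose Pita ∈ Research: no assignment then satisfies all the clues, so Pita ∉ Research.

Research = {Ada, Omar}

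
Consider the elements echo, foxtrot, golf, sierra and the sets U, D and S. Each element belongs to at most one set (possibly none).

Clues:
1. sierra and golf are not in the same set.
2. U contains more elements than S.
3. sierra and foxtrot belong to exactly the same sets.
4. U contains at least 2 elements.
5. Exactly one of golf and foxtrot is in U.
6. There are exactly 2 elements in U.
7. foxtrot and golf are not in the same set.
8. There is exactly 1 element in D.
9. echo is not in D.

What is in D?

D = {golf}

From (9): echo ∉ D.
Suppose foxtrot ∈ D: no assignment then satisfies all the clues, so foxtrot ∉ D.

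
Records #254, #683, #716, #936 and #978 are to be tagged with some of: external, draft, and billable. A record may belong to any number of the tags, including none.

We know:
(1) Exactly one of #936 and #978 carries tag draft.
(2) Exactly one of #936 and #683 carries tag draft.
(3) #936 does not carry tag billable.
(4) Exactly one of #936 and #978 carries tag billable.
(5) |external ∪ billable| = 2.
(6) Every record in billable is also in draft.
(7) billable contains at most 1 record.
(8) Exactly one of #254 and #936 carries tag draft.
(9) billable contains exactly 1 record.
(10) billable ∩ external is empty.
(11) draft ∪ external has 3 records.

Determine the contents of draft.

From (3): #936 ∉ billable.
(4) (exactly one): #978 ∈ billable.
(6) with #978 ∈ billable: #978 ∈ draft.
(7): billable already has 1, so the rest are out.
(10) (disjoint): #978 ∉ external.
(1) (exactly one): #936 ∉ draft.
(2) (exactly one): #683 ∈ draft.
(8) (exactly one): #254 ∈ draft.
Suppose #716 ∈ draft: no assignment then satisfies all the clues, so #716 ∉ draft.

draft = {#254, #683, #978}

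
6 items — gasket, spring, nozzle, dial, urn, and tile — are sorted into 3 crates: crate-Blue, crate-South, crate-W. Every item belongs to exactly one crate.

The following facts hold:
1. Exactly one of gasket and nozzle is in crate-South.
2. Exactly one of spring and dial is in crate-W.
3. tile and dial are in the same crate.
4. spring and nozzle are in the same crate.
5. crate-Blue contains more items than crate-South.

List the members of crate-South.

crate-South = {gasket}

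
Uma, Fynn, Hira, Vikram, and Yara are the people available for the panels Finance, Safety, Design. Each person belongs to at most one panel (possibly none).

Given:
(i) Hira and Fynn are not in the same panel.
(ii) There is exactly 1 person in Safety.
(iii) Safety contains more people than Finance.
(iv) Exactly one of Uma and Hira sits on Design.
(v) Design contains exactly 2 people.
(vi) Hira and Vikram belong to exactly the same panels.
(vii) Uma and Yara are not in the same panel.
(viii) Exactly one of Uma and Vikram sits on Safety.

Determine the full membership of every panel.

Finance = {}; Safety = {Uma}; Design = {Hira, Vikram}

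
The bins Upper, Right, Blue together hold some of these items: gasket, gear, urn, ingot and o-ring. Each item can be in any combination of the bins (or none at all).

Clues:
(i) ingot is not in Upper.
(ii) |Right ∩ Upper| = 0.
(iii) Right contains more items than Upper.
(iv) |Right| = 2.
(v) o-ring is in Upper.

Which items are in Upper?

From (i): ingot ∉ Upper.
From (v): o-ring ∈ Upper.
Suppose gasket ∈ Upper: no assignment then satisfies all the clues, so gasket ∉ Upper.

Upper = {o-ring}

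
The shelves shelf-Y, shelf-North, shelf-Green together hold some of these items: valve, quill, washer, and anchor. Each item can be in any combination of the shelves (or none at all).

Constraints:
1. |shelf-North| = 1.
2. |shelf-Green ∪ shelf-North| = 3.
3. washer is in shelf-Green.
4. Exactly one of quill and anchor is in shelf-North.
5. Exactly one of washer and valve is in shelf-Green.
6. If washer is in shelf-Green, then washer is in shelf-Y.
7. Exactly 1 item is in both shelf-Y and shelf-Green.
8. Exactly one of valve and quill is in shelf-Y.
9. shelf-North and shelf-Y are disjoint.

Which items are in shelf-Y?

From (3): washer ∈ shelf-Green.
(5) (exactly one): valve ∉ shelf-Green.
(6): washer ∈ shelf-Y.
(9) (disjoint): washer ∉ shelf-North.
Suppose valve ∉ shelf-Y: no assignment then satisfies all the clues, so valve ∈ shelf-Y.

shelf-Y = {valve, washer}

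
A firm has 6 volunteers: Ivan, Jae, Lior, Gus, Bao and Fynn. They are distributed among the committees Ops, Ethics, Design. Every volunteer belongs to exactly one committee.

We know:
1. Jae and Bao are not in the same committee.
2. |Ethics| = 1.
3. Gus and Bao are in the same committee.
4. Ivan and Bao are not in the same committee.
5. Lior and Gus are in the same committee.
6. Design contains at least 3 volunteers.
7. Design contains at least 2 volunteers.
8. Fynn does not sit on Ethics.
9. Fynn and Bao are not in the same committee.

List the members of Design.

Design = {Bao, Gus, Lior}

From (8): Fynn ∉ Ethics.
Suppose Ivan ∈ Design: no assignment then satisfies all the clues, so Ivan ∉ Design.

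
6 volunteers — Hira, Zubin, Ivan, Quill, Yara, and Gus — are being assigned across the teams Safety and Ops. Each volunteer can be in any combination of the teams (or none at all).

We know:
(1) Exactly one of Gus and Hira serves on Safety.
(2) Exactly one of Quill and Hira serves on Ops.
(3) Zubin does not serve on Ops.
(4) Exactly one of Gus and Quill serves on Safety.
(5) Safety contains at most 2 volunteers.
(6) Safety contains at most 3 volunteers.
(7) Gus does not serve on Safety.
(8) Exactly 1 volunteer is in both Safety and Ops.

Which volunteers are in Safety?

Safety = {Hira, Quill}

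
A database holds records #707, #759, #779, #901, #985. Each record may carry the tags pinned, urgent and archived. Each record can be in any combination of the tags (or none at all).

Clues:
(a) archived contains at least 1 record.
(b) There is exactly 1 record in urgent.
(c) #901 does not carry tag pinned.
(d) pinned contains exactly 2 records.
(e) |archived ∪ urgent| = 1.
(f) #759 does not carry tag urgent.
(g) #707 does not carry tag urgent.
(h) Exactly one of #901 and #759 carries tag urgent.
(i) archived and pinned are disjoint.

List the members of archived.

archived = {#901}

From (c): #901 ∉ pinned.
From (f): #759 ∉ urgent.
From (g): #707 ∉ urgent.
(h) (exactly one): #901 ∈ urgent.
(b): urgent already has 1, so the rest are out.
Suppose #707 ∈ archived: no assignment then satisfies all the clues, so #707 ∉ archived.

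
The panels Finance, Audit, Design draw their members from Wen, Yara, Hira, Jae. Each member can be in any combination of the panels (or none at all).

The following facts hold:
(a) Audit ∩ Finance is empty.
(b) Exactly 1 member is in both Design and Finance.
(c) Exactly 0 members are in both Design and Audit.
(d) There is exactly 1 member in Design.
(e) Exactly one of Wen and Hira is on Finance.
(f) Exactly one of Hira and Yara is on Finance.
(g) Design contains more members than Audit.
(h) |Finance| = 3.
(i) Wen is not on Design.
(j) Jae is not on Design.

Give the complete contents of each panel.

Finance = {Jae, Wen, Yara}; Audit = {}; Design = {Yara}

From (i): Wen ∉ Design.
From (j): Jae ∉ Design.
Suppose Wen ∉ Finance: no assignment then satisfies all the clues, so Wen ∈ Finance.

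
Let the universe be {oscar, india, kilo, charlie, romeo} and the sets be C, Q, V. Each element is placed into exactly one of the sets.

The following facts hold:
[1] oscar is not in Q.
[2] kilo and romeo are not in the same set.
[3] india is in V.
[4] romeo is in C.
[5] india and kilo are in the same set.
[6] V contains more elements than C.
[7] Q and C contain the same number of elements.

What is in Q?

From (1): oscar ∉ Q.
From (3): india ∈ V.
From (4): romeo ∈ C.
(2): kilo ∉ C.
(5): kilo matches india: kilo ∉ Q.
(5): kilo matches india: kilo ∈ V.
Suppose charlie ∉ Q: no assignment then satisfies all the clues, so charlie ∈ Q.

Q = {charlie}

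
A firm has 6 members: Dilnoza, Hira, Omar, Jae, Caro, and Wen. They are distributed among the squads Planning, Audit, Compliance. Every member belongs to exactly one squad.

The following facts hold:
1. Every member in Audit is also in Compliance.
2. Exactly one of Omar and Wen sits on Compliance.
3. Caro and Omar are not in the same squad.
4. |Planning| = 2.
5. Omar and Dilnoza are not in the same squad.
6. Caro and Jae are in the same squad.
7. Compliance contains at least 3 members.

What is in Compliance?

Compliance = {Caro, Dilnoza, Jae, Wen}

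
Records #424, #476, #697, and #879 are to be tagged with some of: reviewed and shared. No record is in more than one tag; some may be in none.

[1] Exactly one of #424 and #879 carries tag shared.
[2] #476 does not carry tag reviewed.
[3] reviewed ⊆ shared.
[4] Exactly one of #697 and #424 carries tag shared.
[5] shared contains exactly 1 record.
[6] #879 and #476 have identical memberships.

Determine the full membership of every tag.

reviewed = {}; shared = {#424}

From (2): #476 ∉ reviewed.
(6): #879 matches #476: #879 ∉ reviewed.
Suppose #424 ∈ reviewed: no assignment then satisfies all the clues, so #424 ∉ reviewed.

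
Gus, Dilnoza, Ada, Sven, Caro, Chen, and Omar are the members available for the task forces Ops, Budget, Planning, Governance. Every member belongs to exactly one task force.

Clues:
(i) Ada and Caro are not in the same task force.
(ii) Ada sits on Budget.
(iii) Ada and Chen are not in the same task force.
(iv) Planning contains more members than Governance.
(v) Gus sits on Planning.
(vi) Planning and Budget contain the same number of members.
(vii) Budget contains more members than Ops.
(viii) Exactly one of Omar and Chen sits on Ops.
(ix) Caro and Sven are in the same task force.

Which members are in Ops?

Ops = {Chen}

From (ii): Ada ∈ Budget.
From (v): Gus ∈ Planning.
(i): Caro ∉ Budget.
(iii): Chen ∉ Budget.
(ix): Sven matches Caro: Sven ∉ Budget.
Suppose Dilnoza ∈ Ops: no assignment then satisfies all the clues, so Dilnoza ∉ Ops.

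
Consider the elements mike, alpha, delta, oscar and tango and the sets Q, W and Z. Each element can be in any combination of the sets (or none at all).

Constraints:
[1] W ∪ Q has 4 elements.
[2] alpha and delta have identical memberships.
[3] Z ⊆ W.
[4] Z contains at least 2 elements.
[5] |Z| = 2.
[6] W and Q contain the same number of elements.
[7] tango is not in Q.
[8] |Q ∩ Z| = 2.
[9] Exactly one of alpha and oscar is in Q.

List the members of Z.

Z = {alpha, delta}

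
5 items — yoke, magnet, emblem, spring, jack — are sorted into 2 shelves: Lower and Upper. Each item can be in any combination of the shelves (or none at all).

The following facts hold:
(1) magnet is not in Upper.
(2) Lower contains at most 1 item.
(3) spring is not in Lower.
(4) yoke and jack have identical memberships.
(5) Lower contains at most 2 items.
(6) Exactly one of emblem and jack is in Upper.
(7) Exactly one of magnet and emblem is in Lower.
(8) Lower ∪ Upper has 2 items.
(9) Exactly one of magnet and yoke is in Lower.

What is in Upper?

Upper = {emblem}

From (1): magnet ∉ Upper.
From (3): spring ∉ Lower.
Suppose yoke ∈ Upper: no assignment then satisfies all the clues, so yoke ∉ Upper.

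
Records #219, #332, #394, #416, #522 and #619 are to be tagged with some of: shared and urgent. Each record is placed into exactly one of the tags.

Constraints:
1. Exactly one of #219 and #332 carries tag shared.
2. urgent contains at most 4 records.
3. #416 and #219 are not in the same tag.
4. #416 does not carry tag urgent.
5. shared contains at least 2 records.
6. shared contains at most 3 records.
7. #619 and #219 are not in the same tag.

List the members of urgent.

urgent = {#219, #394, #522}

From (4): #416 ∉ urgent.
Only one tag left: #416 ∈ shared.
(3): #219 ∉ shared.
Only one tag left: #219 ∈ urgent.
(1) (exactly one): #332 ∈ shared.
(7): #619 ∉ urgent.
Only one tag left: #619 ∈ shared.
(6): shared already has 3, so the rest are out.
Only one tag left: #394 ∈ urgent.
Only one tag left: #522 ∈ urgent.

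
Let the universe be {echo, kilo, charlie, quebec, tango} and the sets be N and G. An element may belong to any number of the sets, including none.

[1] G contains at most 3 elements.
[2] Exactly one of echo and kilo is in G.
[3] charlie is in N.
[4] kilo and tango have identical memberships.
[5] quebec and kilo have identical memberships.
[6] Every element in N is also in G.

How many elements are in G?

2

From (3): charlie ∈ N.
(6) with charlie ∈ N: charlie ∈ G.
Suppose echo ∉ G: no assignment then satisfies all the clues, so echo ∈ G.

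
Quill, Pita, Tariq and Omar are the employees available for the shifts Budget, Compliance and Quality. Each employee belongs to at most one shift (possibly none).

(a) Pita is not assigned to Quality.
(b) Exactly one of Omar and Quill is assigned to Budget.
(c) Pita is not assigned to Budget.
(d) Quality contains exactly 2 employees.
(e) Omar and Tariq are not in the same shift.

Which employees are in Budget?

Budget = {Omar}

From (a): Pita ∉ Quality.
From (c): Pita ∉ Budget.
Suppose Quill ∈ Budget: no assignment then satisfies all the clues, so Quill ∉ Budget.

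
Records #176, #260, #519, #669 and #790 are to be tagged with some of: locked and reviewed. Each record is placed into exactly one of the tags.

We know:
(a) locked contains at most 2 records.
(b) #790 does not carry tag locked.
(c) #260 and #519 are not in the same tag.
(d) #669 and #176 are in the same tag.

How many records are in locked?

From (b): #790 ∉ locked.
Only one tag left: #790 ∈ reviewed.
Suppose #176 ∈ locked: no assignment then satisfies all the clues, so #176 ∉ locked.

1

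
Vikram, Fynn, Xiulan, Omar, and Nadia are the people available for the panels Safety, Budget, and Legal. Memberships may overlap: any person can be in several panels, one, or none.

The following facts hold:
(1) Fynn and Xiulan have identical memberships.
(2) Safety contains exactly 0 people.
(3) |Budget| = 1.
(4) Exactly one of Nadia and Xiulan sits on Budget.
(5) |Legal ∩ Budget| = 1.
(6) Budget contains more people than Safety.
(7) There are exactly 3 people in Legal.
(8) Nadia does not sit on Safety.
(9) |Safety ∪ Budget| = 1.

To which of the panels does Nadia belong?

Nadia: Budget, Legal

From (8): Nadia ∉ Safety.
(2): Safety already has 0, so the rest are out.
Suppose Nadia ∉ Budget: no assignment then satisfies all the clues, so Nadia ∈ Budget.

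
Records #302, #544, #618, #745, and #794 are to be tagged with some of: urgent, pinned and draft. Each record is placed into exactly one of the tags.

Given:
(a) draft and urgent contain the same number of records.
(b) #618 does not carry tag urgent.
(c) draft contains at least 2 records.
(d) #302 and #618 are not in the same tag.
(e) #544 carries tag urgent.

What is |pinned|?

1

From (b): #618 ∉ urgent.
From (e): #544 ∈ urgent.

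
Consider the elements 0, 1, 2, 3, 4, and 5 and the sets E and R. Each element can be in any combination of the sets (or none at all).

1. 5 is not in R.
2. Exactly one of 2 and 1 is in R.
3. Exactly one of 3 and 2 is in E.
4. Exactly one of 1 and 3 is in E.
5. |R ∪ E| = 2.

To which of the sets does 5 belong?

From (1): 5 ∉ R.
Suppose 5 ∈ E: no assignment then satisfies all the clues, so 5 ∉ E.

5: none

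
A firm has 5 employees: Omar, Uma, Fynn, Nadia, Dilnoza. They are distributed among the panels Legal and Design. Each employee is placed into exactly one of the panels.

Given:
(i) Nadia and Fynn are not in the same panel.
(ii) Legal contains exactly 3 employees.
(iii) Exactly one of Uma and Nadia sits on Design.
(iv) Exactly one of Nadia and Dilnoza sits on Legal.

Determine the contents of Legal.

Legal = {Dilnoza, Fynn, Uma}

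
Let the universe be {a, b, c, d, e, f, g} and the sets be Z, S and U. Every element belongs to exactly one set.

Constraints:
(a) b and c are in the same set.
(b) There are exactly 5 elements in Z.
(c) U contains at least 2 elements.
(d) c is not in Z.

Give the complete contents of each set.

Z = {a, d, e, f, g}; S = {}; U = {b, c}

From (d): c ∉ Z.
(a): b matches c: b ∉ Z.
(b): only 5 candidates remain for Z, so all are in.
(c): only 2 candidates remain for U, so all are in.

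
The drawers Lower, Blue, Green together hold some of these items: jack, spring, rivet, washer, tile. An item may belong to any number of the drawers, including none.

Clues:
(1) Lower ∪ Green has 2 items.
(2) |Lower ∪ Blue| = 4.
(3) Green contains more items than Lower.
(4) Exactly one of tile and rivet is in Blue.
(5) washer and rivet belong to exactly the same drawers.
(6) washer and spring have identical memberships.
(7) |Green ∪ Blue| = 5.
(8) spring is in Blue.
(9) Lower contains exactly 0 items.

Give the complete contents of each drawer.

Lower = {}; Blue = {jack, rivet, spring, washer}; Green = {jack, tile}

From (8): spring ∈ Blue.
(6): washer matches spring: washer ∈ Blue.
(9): Lower already has 0, so the rest are out.
(5): rivet matches washer: rivet ∈ Blue.
(4) (exactly one): tile ∉ Blue.
Suppose jack ∉ Blue: no assignment then satisfies all the clues, so jack ∈ Blue.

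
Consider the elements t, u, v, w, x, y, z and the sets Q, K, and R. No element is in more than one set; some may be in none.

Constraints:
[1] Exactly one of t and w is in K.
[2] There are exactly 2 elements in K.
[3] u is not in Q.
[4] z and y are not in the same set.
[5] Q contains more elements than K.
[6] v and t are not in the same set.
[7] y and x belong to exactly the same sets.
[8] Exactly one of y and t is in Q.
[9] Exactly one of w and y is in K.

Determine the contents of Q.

Q = {v, x, y}

From (3): u ∉ Q.
Suppose t ∈ Q: no assignment then satisfies all the clues, so t ∉ Q.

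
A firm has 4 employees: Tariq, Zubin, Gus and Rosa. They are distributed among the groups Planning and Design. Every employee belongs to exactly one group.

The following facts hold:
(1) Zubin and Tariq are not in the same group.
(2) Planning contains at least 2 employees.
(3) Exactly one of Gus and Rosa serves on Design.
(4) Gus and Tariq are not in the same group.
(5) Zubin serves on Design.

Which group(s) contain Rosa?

Rosa: Planning

From (5): Zubin ∈ Design.
(1): Tariq ∉ Design.
Only one group left: Tariq ∈ Planning.
(4): Gus ∉ Planning.
Only one group left: Gus ∈ Design.
(2): only 2 candidates remain for Planning, so all are in.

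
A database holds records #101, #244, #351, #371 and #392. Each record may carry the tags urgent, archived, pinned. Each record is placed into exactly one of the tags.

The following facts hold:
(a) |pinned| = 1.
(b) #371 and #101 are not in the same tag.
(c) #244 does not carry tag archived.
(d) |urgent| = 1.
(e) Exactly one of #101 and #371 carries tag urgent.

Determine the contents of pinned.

pinned = {#244}

From (c): #244 ∉ archived.
Suppose #101 ∈ pinned: no assignment then satisfies all the clues, so #101 ∉ pinned.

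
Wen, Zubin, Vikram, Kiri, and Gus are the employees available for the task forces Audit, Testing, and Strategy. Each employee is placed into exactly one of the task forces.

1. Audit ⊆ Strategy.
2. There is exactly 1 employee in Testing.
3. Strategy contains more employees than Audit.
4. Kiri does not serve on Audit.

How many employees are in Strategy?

4

From (4): Kiri ∉ Audit.
Suppose Wen ∈ Audit: no assignment then satisfies all the clues, so Wen ∉ Audit.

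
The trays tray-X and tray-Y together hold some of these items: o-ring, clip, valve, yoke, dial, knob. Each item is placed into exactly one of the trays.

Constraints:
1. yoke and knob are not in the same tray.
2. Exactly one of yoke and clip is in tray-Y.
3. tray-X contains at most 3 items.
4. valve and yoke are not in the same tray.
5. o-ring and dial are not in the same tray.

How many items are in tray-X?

2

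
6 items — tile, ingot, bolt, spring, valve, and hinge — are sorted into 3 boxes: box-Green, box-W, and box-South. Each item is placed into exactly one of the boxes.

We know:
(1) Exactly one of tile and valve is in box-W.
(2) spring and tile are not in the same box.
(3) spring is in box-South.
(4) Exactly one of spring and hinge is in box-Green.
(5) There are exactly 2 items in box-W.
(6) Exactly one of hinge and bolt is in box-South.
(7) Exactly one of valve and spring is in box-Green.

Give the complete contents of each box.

box-Green = {hinge, valve}; box-W = {ingot, tile}; box-South = {bolt, spring}

From (3): spring ∈ box-South.
(2): tile ∉ box-South.
(4) (exactly one): hinge ∈ box-Green.
(6) (exactly one): bolt ∈ box-South.
(7) (exactly one): valve ∈ box-Green.
(1) (exactly one): tile ∈ box-W.
(5): only 2 candidates remain for box-W, so all are in.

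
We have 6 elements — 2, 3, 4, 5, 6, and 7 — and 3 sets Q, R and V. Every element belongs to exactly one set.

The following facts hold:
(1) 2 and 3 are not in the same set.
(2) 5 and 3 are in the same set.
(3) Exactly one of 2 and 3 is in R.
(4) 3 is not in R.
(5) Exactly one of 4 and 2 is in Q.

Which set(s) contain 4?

4: Q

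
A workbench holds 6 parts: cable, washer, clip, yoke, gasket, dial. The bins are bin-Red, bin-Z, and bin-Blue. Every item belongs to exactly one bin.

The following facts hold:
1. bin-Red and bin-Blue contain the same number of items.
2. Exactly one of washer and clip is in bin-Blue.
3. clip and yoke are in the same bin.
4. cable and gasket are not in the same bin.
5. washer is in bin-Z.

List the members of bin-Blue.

bin-Blue = {clip, yoke}

From (5): washer ∈ bin-Z.
(2) (exactly one): clip ∈ bin-Blue.
(3): yoke matches clip: yoke ∉ bin-Red.
(3): yoke matches clip: yoke ∉ bin-Z.
(3): yoke matches clip: yoke ∈ bin-Blue.
Suppose cable ∈ bin-Blue: no assignment then satisfies all the clues, so cable ∉ bin-Blue.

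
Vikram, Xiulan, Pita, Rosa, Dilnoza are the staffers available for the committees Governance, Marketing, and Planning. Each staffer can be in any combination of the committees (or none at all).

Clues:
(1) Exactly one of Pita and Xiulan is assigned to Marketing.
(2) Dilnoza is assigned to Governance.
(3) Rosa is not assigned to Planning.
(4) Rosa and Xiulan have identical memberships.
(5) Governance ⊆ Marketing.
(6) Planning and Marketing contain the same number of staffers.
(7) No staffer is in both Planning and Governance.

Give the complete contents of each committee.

Governance = {Dilnoza}; Marketing = {Dilnoza, Pita}; Planning = {Pita, Vikram}

From (2): Dilnoza ∈ Governance.
From (3): Rosa ∉ Planning.
(4): Xiulan matches Rosa: Xiulan ∉ Planning.
(5) with Dilnoza ∈ Governance: Dilnoza ∈ Marketing.
(7) (disjoint): Dilnoza ∉ Planning.
Suppose Vikram ∈ Governance: no assignment then satisfies all the clues, so Vikram ∉ Governance.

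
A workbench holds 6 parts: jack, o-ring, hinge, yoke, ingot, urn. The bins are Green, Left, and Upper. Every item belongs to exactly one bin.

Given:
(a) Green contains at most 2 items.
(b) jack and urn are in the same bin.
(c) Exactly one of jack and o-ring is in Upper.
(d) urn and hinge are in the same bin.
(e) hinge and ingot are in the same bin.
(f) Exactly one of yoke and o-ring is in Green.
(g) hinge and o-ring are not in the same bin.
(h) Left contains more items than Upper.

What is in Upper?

Upper = {o-ring}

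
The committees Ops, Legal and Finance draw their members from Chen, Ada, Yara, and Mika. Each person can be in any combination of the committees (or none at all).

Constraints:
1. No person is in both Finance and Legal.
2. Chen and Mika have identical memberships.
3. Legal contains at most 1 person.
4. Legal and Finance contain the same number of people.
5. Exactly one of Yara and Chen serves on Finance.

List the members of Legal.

Legal = {Ada}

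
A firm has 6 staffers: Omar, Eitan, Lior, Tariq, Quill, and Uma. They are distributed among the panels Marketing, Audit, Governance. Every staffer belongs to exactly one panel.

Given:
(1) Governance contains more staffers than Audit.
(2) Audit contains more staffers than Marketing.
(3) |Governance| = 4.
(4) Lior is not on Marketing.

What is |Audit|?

2

From (4): Lior ∉ Marketing.
Suppose Omar ∈ Marketing: no assignment then satisfies all the clues, so Omar ∉ Marketing.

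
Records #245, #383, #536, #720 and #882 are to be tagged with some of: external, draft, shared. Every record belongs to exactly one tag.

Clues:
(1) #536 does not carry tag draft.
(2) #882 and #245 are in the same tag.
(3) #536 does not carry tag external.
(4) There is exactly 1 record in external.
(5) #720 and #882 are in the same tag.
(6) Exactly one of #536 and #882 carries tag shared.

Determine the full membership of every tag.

external = {#383}; draft = {#245, #720, #882}; shared = {#536}

From (1): #536 ∉ draft.
From (3): #536 ∉ external.
Only one tag left: #536 ∈ shared.
(6) (exactly one): #882 ∉ shared.
(2): #245 matches #882: #245 ∉ shared.
(5): #720 matches #882: #720 ∉ shared.
Suppose #245 ∈ external: no assignment then satisfies all the clues, so #245 ∉ external.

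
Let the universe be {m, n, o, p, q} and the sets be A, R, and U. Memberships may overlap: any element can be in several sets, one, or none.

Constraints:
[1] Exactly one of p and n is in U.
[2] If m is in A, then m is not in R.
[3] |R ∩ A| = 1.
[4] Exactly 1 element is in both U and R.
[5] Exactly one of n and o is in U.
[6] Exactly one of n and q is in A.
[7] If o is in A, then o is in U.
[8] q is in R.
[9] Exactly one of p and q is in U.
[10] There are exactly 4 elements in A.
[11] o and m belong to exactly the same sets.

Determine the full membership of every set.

A = {m, n, o, p}; R = {p, q}; U = {m, o, p}

From (8): q ∈ R.
Suppose m ∉ A: no assignment then satisfies all the clues, so m ∈ A.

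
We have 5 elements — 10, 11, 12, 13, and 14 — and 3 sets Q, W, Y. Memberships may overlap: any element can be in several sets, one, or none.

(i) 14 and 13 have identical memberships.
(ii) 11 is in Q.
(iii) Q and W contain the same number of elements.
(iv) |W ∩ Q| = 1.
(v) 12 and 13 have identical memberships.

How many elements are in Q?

1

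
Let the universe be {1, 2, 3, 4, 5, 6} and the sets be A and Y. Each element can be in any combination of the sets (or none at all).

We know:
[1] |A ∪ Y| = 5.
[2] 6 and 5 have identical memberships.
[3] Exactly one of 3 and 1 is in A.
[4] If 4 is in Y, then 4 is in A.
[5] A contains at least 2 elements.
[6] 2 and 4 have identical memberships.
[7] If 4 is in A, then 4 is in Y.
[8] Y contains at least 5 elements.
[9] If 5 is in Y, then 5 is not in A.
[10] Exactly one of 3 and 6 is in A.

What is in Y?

Y = {2, 3, 4, 5, 6}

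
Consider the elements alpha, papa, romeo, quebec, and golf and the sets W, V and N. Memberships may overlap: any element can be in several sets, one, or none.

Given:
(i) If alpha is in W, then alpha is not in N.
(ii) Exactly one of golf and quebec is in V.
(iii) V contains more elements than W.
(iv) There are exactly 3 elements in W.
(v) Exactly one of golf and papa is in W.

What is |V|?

4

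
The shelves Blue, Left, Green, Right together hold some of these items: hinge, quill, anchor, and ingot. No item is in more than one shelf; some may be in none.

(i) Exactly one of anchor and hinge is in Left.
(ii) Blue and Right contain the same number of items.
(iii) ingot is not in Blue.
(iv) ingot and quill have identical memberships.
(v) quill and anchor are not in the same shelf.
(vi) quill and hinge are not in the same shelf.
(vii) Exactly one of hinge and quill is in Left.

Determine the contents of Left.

Left = {hinge}

From (iii): ingot ∉ Blue.
(iv): quill matches ingot: quill ∉ Blue.
Suppose hinge ∉ Left: no assignment then satisfies all the clues, so hinge ∈ Left.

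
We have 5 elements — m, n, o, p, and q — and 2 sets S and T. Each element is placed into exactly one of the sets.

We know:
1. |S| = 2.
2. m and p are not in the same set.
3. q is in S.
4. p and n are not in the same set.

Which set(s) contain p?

From (3): q ∈ S.
Suppose p ∉ S: no assignment then satisfies all the clues, so p ∈ S.

p: S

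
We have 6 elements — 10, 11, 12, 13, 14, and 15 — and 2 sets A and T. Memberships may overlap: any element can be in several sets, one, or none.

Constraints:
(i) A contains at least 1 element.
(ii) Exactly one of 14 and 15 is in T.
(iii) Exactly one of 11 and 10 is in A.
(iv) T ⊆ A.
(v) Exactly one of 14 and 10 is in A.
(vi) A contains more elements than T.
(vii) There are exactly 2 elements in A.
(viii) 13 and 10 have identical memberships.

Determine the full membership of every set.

A = {11, 14}; T = {14}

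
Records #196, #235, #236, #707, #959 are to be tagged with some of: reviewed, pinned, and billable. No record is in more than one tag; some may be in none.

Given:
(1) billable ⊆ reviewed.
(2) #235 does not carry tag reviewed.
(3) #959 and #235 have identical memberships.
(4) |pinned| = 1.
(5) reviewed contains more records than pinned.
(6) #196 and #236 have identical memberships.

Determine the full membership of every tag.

reviewed = {#196, #236}; pinned = {#707}; billable = {}

From (2): #235 ∉ reviewed.
(1) contrapositive: #235 ∉ billable.
(3): #959 matches #235: #959 ∉ reviewed.
(3): #959 matches #235: #959 ∉ billable.
Suppose #196 ∉ reviewed: no assignment then satisfies all the clues, so #196 ∈ reviewed.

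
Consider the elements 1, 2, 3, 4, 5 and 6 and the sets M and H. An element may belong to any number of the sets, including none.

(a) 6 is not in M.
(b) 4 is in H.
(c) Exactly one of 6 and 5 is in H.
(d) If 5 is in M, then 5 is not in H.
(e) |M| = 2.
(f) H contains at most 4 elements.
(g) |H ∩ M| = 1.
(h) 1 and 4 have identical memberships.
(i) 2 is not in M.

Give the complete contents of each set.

M = {3, 5}; H = {1, 3, 4, 6}

From (a): 6 ∉ M.
From (b): 4 ∈ H.
From (i): 2 ∉ M.
(h): 1 matches 4: 1 ∈ H.
Suppose 1 ∈ M: no assignment then satisfies all the clues, so 1 ∉ M.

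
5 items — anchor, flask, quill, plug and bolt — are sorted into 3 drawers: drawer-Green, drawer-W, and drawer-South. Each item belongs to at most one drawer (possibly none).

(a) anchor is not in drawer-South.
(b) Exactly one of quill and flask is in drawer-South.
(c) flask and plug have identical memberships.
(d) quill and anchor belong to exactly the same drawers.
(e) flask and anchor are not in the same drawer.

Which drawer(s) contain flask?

flask: drawer-South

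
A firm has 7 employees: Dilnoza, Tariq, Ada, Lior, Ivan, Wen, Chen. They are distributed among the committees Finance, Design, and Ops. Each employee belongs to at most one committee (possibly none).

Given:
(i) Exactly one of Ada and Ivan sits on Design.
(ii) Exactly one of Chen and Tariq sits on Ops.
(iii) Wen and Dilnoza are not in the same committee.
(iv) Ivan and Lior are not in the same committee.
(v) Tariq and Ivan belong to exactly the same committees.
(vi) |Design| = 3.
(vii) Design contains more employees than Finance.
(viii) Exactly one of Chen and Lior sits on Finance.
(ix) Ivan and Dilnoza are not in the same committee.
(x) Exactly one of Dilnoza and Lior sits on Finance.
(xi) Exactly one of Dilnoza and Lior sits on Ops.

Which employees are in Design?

Design = {Ivan, Tariq, Wen}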